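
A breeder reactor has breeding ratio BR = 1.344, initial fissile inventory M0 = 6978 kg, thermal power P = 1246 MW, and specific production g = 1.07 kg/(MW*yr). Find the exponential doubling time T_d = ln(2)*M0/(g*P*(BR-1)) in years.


Breeding gain G = BR - 1 = 1.344 - 1 = 0.344
Fissile production rate = g * P * G = 1.07 * 1246 * 0.344 = 458.62768 kg/yr
T_d = ln(2) * M0 / (g * P * G)
T_d = ln(2) * 6978 / 458.62768 = 10.546 yr

10.546


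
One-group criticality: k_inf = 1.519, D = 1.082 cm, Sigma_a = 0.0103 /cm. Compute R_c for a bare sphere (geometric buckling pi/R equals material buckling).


L^2 = D / Sigma_a = 1.082 / 0.0103 = 105.0485 cm^2
B_m^2 = (k_inf - 1) / L^2 = (1.519 - 1) / 105.0485 = 0.004940575 /cm^2
For a bare sphere: B_g = pi/R, so R_c = pi / sqrt(B_m^2)
R_c = pi / sqrt(0.004940575) = 44.695 cm

44.695


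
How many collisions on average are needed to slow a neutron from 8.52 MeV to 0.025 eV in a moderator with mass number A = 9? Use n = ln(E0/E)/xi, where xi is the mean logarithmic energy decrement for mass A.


xi = 1 + (A-1)^2/(2A)*ln((A-1)/(A+1)) = 0.2066007 (for A = 9)
n = ln(E0/E) / xi
n = ln(8.52e6 / 0.025) / 0.2066007
n = ln(3.408000e+08) / 0.2066007 = 95.096

95.096


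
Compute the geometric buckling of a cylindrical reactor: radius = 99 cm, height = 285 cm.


B^2 = (2.405/R)^2 + (pi/H)^2
B^2 = (2.405/99)^2 + (pi/285)^2
B^2 = 7.1166e-04 /cm^2

7.1166e-04


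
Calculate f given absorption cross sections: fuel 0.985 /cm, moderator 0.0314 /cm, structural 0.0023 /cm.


f = Sigma_a_fuel / (Sigma_a_fuel + Sigma_a_mod + Sigma_a_other)
f = 0.985 / (0.985 + 0.0314 + 0.0023)
f = 0.96692

0.96692


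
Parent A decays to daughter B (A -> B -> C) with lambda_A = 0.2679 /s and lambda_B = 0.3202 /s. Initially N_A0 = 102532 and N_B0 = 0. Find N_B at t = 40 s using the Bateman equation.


N_B(t) = lambda_A * N_A0 / (lambda_B - lambda_A) * [exp(-lambda_A*t) - exp(-lambda_B*t)]
exp(-0.2679*40) = 2.218709e-05; exp(-0.3202*40) = 2.738775e-06
N_B = 0.2679 * 102532 / (0.3202 - 0.2679) * (2.218709e-05 - 2.738775e-06)
N_B = 10.214

10.214


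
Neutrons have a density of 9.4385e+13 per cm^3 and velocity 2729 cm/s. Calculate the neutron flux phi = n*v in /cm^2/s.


phi = n * v
phi = 9.4385e+13 * 2729
phi = 2.5758e+17 /cm^2/s

2.5758e+17


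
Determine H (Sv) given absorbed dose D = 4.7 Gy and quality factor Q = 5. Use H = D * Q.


H = D * Q
H = 4.7 * 5
H = 23.500 Sv

23.500


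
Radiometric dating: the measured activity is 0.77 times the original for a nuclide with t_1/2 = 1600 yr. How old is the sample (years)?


lambda = ln(2) / t_half = ln(2) / 1600 = 4.332170e-04 /yr
t = -ln(A/A0) / lambda
t = -ln(0.77) / 4.332170e-04
t = 603.31 yr

603.31


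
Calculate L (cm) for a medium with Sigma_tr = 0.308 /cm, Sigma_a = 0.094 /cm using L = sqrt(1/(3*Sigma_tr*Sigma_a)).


D = 1 / (3 * Sigma_tr) = 1 / (3 * 0.308) = 1.082251 cm
L = sqrt(D / Sigma_a)
L = sqrt(1.082251 / 0.094)
L = 3.3931 cm

3.3931


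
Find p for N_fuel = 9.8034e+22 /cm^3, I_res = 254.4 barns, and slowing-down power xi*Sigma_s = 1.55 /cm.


p = exp(-N * I * 1e-24 / (xi*Sigma_s))
p = exp(-9.8034e+22 * 254.4 * 1e-24 / 1.55)
p = 1.0283e-07

1.0283e-07


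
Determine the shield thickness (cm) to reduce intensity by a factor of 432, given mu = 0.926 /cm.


x = ln(factor) / mu
x = ln(432) / 0.926
x = 6.5534 cm

6.5534


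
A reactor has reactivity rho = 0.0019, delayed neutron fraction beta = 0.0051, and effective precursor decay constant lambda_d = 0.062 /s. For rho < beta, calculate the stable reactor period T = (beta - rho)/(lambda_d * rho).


T = (beta - rho) / (lambda_d * rho)
T = (0.0051 - 0.0019) / (0.062 * 0.0019)
T = 27.165 s

27.165


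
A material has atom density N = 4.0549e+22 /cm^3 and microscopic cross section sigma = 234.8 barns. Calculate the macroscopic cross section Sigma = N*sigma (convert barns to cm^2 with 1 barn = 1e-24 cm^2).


Sigma = N * sigma_barns * 1e-24
Sigma = 4.0549e+22 * 234.8 * 1e-24
Sigma = 9.5209 /cm

9.5209


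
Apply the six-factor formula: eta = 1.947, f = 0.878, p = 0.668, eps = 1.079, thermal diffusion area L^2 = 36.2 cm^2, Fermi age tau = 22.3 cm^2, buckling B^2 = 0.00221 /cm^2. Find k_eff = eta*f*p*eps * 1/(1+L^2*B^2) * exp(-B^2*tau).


k_inf = eta*f*p*eps = 1.947*0.878*0.668*1.079 = 1.232135
P_TNL = 1/(1 + L^2*B^2) = 1/(1 + 36.2*0.00221) = 0.9259242
P_FNL = exp(-B^2*tau) = exp(-0.00221*22.3) = 0.9519117
k_eff = k_inf * P_TNL * P_FNL = 1.232135 * 0.9259242 * 0.9519117
k_eff = 1.0860

1.0860


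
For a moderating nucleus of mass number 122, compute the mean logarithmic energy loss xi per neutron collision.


xi = 1 + (A-1)^2/(2A) * ln((A-1)/(A+1))
xi = 1 + (122-1)^2/(2*122) * ln((122-1)/(122 +1))
xi = 0.016304

0.016304


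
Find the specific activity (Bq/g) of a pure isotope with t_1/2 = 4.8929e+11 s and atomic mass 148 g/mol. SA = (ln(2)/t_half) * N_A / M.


lambda = ln(2) / t_half = ln(2) / 4.8929e+11 = 1.416639e-12 /s
SA = lambda * N_A / M
SA = 1.416639e-12 * 6.022e23 / 148
SA = 5.7642e+09 Bq/g

5.7642e+09


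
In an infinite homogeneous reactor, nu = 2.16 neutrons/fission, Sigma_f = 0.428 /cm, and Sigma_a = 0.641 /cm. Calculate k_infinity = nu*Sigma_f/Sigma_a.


k_inf = nu * Sigma_f / Sigma_a
k_inf = 2.16 * 0.428 / 0.641
k_inf = 1.4422

1.4422


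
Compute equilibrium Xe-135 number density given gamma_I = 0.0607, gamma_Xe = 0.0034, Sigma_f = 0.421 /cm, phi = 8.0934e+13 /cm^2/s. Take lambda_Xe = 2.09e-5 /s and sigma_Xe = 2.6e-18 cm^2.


Xe_eq = (gamma_I + gamma_Xe) * Sigma_f * phi / (lambda_Xe + sigma_Xe * phi)
Numerator = (0.0607 + 0.0034) * 0.421 * 8.0934e+13 = 2.184093e+12
Denominator = 2.09e-5 + 2.6e-18 * 8.0934e+13 = 2.313284e-04
Xe_eq = 2.184093e+12 / 2.313284e-04 = 9.4415e+15 /cm^3

9.4415e+15


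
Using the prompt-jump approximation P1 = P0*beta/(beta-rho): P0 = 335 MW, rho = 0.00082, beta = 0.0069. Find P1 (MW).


P1/P0 = beta / (beta - rho)
P1/P0 = 0.0069 / (0.0069 - 0.00082) = 1.134868
P1 = 335 * 1.134868 = 380.18 MW

380.18


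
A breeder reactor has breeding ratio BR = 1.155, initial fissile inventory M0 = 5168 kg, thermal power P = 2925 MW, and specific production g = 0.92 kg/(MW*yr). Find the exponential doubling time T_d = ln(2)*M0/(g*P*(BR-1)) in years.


Breeding gain G = BR - 1 = 1.155 - 1 = 0.155
Fissile production rate = g * P * G = 0.92 * 2925 * 0.155 = 417.105 kg/yr
T_d = ln(2) * M0 / (g * P * G)
T_d = ln(2) * 5168 / 417.105 = 8.5882 yr

8.5882


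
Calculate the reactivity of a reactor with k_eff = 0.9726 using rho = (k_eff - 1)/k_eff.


rho = (k_eff - 1) / k_eff
rho = (0.9726 - 1) / 0.9726
rho = -0.028172

-0.028172


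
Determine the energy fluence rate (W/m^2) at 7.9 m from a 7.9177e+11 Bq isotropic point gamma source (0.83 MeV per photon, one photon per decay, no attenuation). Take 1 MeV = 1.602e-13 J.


psi = A * E * 1.602e-13 / (4*pi*r^2)
psi = 7.9177e+11 * 0.83 * 1.602e-13 / (4*pi*7.9^2)
psi = 1.3424e-04 W/m^2

1.3424e-04


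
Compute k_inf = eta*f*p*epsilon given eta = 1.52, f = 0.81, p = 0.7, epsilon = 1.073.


k_inf = eta * f * p * epsilon
k_inf = 1.52 * 0.81 * 0.7 * 1.073
k_inf = 0.92475

0.92475


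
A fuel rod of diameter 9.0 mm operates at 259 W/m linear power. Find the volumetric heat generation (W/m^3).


r = D / 2 / 1000 = 9.0 / 2 / 1000 = 0.0045 m
q''' = q' / (pi * r^2)
q''' = 259 / (pi * 0.0045^2)
q''' = 4.0712e+06 W/m^3

4.0712e+06


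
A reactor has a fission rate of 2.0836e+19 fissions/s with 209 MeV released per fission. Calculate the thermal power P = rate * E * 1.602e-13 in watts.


P = fission_rate * E_MeV * 1.602e-13
P = 2.0836e+19 * 209 * 1.602e-13
P = 6.9763e+08 W

6.9763e+08


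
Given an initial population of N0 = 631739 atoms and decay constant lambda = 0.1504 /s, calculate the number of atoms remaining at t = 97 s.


N = N0 * exp(-lambda * t)
N = 631739 * exp(-0.1504 * 97)
N = 0.29154

0.29154


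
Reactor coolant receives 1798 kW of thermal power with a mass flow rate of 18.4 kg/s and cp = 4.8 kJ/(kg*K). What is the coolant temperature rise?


dT = Q / (m_dot * cp)
dT = 1798 / (18.4 * 4.8)
dT = 20.358 C

20.358


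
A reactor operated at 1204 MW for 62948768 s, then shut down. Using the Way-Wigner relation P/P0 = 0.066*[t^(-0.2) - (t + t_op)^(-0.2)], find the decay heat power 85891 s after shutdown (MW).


P/P0 = 0.066 * [t^(-0.2) - (t + t_op)^(-0.2)]
P/P0 = 0.066 * [85891^(-0.2) - (85891 + 62948768)^(-0.2)]
P/P0 = 0.066 * [0.1030886 - 0.02754762] = 0.004985705
P = 1204 * 0.004985705 = 6.0028 MW

6.0028


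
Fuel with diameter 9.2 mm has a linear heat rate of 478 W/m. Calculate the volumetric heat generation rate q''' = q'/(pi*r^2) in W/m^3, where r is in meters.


r = D / 2 / 1000 = 9.2 / 2 / 1000 = 0.0046 m
q''' = q' / (pi * r^2)
q''' = 478 / (pi * 0.0046^2)
q''' = 7.1906e+06 W/m^3

7.1906e+06


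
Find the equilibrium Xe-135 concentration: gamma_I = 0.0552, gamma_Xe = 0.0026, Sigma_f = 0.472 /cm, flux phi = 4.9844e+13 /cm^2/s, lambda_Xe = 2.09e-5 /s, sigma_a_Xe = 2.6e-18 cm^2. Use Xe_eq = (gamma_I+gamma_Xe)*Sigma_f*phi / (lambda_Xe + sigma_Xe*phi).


Xe_eq = (gamma_I + gamma_Xe) * Sigma_f * phi / (lambda_Xe + sigma_Xe * phi)
Numerator = (0.0552 + 0.0026) * 0.472 * 4.9844e+13 = 1.359824e+12
Denominator = 2.09e-5 + 2.6e-18 * 4.9844e+13 = 1.504944e-04
Xe_eq = 1.359824e+12 / 1.504944e-04 = 9.0357e+15 /cm^3

9.0357e+15


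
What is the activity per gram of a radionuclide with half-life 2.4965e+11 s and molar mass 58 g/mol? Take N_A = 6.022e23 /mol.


lambda = ln(2) / t_half = ln(2) / 2.4965e+11 = 2.776476e-12 /s
SA = lambda * N_A / M
SA = 2.776476e-12 * 6.022e23 / 58
SA = 2.8827e+10 Bq/g

2.8827e+10


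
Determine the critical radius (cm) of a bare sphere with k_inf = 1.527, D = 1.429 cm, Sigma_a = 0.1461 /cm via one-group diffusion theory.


L^2 = D / Sigma_a = 1.429 / 0.1461 = 9.780972 cm^2
B_m^2 = (k_inf - 1) / L^2 = (1.527 - 1) / 9.780972 = 0.05388013 /cm^2
For a bare sphere: B_g = pi/R, so R_c = pi / sqrt(B_m^2)
R_c = pi / sqrt(0.05388013) = 13.534 cm

13.534


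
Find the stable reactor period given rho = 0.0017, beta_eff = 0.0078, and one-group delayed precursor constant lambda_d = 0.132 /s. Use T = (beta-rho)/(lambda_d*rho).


T = (beta - rho) / (lambda_d * rho)
T = (0.0078 - 0.0017) / (0.132 * 0.0017)
T = 27.184 s

27.184


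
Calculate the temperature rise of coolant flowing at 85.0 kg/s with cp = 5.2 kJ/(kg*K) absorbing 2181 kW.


dT = Q / (m_dot * cp)
dT = 2181 / (85.0 * 5.2)
dT = 4.9344 C

4.9344


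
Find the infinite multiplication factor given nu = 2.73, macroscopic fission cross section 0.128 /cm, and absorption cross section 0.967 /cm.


k_inf = nu * Sigma_f / Sigma_a
k_inf = 2.73 * 0.128 / 0.967
k_inf = 0.36137

0.36137


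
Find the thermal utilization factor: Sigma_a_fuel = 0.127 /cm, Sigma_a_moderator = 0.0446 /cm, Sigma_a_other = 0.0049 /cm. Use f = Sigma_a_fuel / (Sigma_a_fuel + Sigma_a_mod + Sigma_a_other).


f = Sigma_a_fuel / (Sigma_a_fuel + Sigma_a_mod + Sigma_a_other)
f = 0.127 / (0.127 + 0.0446 + 0.0049)
f = 0.71955

0.71955


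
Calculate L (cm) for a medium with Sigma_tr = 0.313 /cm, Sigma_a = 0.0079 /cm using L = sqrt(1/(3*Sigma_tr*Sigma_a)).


D = 1 / (3 * Sigma_tr) = 1 / (3 * 0.313) = 1.064963 cm
L = sqrt(D / Sigma_a)
L = sqrt(1.064963 / 0.0079)
L = 11.611 cm

11.611


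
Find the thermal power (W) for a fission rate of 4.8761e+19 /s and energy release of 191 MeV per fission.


P = fission_rate * E_MeV * 1.602e-13
P = 4.8761e+19 * 191 * 1.602e-13
P = 1.4920e+09 W

1.4920e+09


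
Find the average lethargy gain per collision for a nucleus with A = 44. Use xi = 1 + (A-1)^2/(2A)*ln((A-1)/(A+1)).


xi = 1 + (A-1)^2/(2A) * ln((A-1)/(A+1))
xi = 1 + (44-1)^2/(2*44) * ln((44-1)/(44 +1))
xi = 0.044774

0.044774


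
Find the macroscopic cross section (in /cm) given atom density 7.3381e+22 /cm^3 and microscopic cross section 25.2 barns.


Sigma = N * sigma_barns * 1e-24
Sigma = 7.3381e+22 * 25.2 * 1e-24
Sigma = 1.8492 /cm

1.8492


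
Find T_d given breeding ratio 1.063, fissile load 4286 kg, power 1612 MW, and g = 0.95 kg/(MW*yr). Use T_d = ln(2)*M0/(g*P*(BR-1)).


Breeding gain G = BR - 1 = 1.063 - 1 = 0.063
Fissile production rate = g * P * G = 0.95 * 1612 * 0.063 = 96.4782 kg/yr
T_d = ln(2) * M0 / (g * P * G)
T_d = ln(2) * 4286 / 96.4782 = 30.793 yr

30.793


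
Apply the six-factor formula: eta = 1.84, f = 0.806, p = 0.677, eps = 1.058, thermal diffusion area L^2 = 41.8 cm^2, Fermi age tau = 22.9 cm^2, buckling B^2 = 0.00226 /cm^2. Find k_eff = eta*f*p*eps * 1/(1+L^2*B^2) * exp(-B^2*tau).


k_inf = eta*f*p*eps = 1.84*0.806*0.677*1.058 = 1.062251
P_TNL = 1/(1 + L^2*B^2) = 1/(1 + 41.8*0.00226) = 0.9136859
P_FNL = exp(-B^2*tau) = exp(-0.00226*22.9) = 0.9495624
k_eff = k_inf * P_TNL * P_FNL = 1.062251 * 0.9136859 * 0.9495624
k_eff = 0.92161

0.92161


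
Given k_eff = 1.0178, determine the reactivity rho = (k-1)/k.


rho = (k_eff - 1) / k_eff
rho = (1.0178 - 1) / 1.0178
rho = 0.017489

0.017489


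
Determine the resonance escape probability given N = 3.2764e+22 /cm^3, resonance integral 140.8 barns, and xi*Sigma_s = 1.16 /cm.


p = exp(-N * I * 1e-24 / (xi*Sigma_s))
p = exp(-3.2764e+22 * 140.8 * 1e-24 / 1.16)
p = 0.018744

0.018744


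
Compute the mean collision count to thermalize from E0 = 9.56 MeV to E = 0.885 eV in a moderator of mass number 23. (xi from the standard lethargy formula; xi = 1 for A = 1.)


xi = 1 + (A-1)^2/(2A)*ln((A-1)/(A+1)) = 0.08448899 (for A = 23)
n = ln(E0/E) / xi
n = ln(9.56e6 / 0.885) / 0.08448899
n = ln(1.080226e+07) / 0.08448899 = 191.68

191.68


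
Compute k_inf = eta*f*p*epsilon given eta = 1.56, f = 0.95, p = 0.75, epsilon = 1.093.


k_inf = eta * f * p * epsilon
k_inf = 1.56 * 0.95 * 0.75 * 1.093
k_inf = 1.2149

1.2149


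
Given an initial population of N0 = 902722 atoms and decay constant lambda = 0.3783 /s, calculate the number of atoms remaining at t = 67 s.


N = N0 * exp(-lambda * t)
N = 902722 * exp(-0.3783 * 67)
N = 8.8692e-06

8.8692e-06


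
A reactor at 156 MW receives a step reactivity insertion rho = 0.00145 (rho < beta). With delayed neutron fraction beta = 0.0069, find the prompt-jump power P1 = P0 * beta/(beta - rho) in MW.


P1/P0 = beta / (beta - rho)
P1/P0 = 0.0069 / (0.0069 - 0.00145) = 1.266055
P1 = 156 * 1.266055 = 197.50 MW

197.50


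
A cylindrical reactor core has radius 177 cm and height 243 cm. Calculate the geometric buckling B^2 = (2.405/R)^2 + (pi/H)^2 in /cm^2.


B^2 = (2.405/R)^2 + (pi/H)^2
B^2 = (2.405/177)^2 + (pi/243)^2
B^2 = 3.5176e-04 /cm^2

3.5176e-04


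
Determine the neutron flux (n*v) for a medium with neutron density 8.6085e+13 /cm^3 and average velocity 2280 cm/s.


phi = n * v
phi = 8.6085e+13 * 2280
phi = 1.9627e+17 /cm^2/s

1.9627e+17


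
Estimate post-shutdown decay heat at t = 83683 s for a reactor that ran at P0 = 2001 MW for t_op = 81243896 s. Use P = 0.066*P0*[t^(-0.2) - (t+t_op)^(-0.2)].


P/P0 = 0.066 * [t^(-0.2) - (t + t_op)^(-0.2)]
P/P0 = 0.066 * [83683^(-0.2) - (83683 + 81243896)^(-0.2)]
P/P0 = 0.066 * [0.1036269 - 0.02617896] = 0.005111564
P = 2001 * 0.005111564 = 10.228 MW

10.228


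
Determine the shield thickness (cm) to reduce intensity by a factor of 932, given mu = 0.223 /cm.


x = ln(factor) / mu
x = ln(932) / 0.223
x = 30.661 cm

30.661


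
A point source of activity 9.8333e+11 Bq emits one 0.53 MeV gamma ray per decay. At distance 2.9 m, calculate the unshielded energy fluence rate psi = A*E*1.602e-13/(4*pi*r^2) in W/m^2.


psi = A * E * 1.602e-13 / (4*pi*r^2)
psi = 9.8333e+11 * 0.53 * 1.602e-13 / (4*pi*2.9^2)
psi = 7.9001e-04 W/m^2

7.9001e-04


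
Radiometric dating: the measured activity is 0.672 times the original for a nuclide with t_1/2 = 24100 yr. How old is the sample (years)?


lambda = ln(2) / t_half = ln(2) / 24100 = 2.876129e-05 /yr
t = -ln(A/A0) / lambda
t = -ln(0.672) / 2.876129e-05
t = 13821 yr

13821


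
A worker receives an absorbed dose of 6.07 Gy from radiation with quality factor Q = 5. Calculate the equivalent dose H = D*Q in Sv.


H = D * Q
H = 6.07 * 5
H = 30.350 Sv

30.350


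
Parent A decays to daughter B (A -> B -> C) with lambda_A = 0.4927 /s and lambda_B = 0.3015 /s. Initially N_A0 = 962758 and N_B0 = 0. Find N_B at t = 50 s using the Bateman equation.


N_B(t) = lambda_A * N_A0 / (lambda_B - lambda_A) * [exp(-lambda_A*t) - exp(-lambda_B*t)]
exp(-0.4927*50) = 2.000578e-11; exp(-0.3015*50) = 2.837989e-07
N_B = 0.4927 * 962758 / (0.3015 - 0.4927) * (2.000578e-11 - 2.837989e-07)
N_B = 0.70403

0.70403


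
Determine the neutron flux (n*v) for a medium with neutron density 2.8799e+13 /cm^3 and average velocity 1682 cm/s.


phi = n * v
phi = 2.8799e+13 * 1682
phi = 4.8440e+16 /cm^2/s

4.8440e+16


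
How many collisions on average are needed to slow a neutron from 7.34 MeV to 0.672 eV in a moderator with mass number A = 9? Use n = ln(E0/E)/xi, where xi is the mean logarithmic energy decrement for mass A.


xi = 1 + (A-1)^2/(2A)*ln((A-1)/(A+1)) = 0.2066007 (for A = 9)
n = ln(E0/E) / xi
n = ln(7.34e6 / 0.672) / 0.2066007
n = ln(1.092262e+07) / 0.2066007 = 78.443

78.443


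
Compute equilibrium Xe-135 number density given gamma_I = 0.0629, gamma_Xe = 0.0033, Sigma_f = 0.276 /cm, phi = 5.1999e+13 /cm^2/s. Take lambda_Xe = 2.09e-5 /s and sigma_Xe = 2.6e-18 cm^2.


Xe_eq = (gamma_I + gamma_Xe) * Sigma_f * phi / (lambda_Xe + sigma_Xe * phi)
Numerator = (0.0629 + 0.0033) * 0.276 * 5.1999e+13 = 9.500841e+11
Denominator = 2.09e-5 + 2.6e-18 * 5.1999e+13 = 1.560974e-04
Xe_eq = 9.500841e+11 / 1.560974e-04 = 6.0865e+15 /cm^3

6.0865e+15


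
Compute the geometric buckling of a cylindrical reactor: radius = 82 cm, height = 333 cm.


B^2 = (2.405/R)^2 + (pi/H)^2
B^2 = (2.405/82)^2 + (pi/333)^2
B^2 = 9.4921e-04 /cm^2

9.4921e-04


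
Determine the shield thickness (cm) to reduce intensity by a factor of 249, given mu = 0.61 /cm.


x = ln(factor) / mu
x = ln(249) / 0.61
x = 9.0450 cm

9.0450


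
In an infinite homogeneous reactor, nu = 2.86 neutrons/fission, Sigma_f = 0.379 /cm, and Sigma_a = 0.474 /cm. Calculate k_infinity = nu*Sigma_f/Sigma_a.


k_inf = nu * Sigma_f / Sigma_a
k_inf = 2.86 * 0.379 / 0.474
k_inf = 2.2868

2.2868


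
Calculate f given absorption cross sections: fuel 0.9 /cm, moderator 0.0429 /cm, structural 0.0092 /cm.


f = Sigma_a_fuel / (Sigma_a_fuel + Sigma_a_mod + Sigma_a_other)
f = 0.9 / (0.9 + 0.0429 + 0.0092)
f = 0.94528

0.94528


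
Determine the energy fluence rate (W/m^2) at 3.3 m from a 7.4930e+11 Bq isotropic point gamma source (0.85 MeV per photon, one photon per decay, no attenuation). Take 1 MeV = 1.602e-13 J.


psi = A * E * 1.602e-13 / (4*pi*r^2)
psi = 7.4930e+11 * 0.85 * 1.602e-13 / (4*pi*3.3^2)
psi = 7.4559e-04 W/m^2

7.4559e-04


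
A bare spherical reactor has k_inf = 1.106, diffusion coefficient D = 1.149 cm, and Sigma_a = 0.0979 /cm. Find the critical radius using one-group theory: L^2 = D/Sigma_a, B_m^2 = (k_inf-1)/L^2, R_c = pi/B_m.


L^2 = D / Sigma_a = 1.149 / 0.0979 = 11.73647 cm^2
B_m^2 = (k_inf - 1) / L^2 = (1.106 - 1) / 11.73647 = 0.009031676 /cm^2
For a bare sphere: B_g = pi/R, so R_c = pi / sqrt(B_m^2)
R_c = pi / sqrt(0.009031676) = 33.057 cm

33.057


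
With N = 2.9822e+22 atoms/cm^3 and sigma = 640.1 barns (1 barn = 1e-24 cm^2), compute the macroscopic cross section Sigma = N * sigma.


Sigma = N * sigma_barns * 1e-24
Sigma = 2.9822e+22 * 640.1 * 1e-24
Sigma = 19.089 /cm

19.089


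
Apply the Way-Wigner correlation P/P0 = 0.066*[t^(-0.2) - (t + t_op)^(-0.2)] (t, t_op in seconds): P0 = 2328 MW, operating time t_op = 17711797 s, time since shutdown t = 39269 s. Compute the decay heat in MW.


P/P0 = 0.066 * [t^(-0.2) - (t + t_op)^(-0.2)]
P/P0 = 0.066 * [39269^(-0.2) - (39269 + 17711797)^(-0.2)]
P/P0 = 0.066 * [0.1205563 - 0.03549401] = 0.005614111
P = 2328 * 0.005614111 = 13.070 MW

13.070


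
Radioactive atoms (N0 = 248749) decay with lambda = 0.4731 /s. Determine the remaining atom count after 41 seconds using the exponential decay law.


N = N0 * exp(-lambda * t)
N = 248749 * exp(-0.4731 * 41)
N = 9.3693e-04

9.3693e-04


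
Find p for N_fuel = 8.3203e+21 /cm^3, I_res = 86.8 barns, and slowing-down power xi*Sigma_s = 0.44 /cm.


p = exp(-N * I * 1e-24 / (xi*Sigma_s))
p = exp(-8.3203e+21 * 86.8 * 1e-24 / 0.44)
p = 0.19371

0.19371


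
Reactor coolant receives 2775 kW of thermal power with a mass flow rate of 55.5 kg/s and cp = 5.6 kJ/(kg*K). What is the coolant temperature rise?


dT = Q / (m_dot * cp)
dT = 2775 / (55.5 * 5.6)
dT = 8.9286 C

8.9286


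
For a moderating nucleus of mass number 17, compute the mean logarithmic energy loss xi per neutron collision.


xi = 1 + (A-1)^2/(2A) * ln((A-1)/(A+1))
xi = 1 + (17-1)^2/(2*17) * ln((17-1)/(17 +1))
xi = 0.11316

0.11316


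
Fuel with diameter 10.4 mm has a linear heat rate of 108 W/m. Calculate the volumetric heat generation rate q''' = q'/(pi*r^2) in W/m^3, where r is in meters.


r = D / 2 / 1000 = 10.4 / 2 / 1000 = 0.0052 m
q''' = q' / (pi * r^2)
q''' = 108 / (pi * 0.0052^2)
q''' = 1.2714e+06 W/m^3

1.2714e+06


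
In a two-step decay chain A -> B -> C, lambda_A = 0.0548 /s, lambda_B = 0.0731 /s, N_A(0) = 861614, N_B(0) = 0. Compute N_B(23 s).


N_B(t) = lambda_A * N_A0 / (lambda_B - lambda_A) * [exp(-lambda_A*t) - exp(-lambda_B*t)]
exp(-0.0548*23) = 0.2835406; exp(-0.0731*23) = 0.1861318
N_B = 0.0548 * 861614 / (0.0731 - 0.0548) * (0.2835406 - 0.1861318)
N_B = 251328

251328


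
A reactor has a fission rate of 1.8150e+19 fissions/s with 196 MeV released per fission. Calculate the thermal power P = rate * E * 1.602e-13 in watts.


P = fission_rate * E_MeV * 1.602e-13
P = 1.8150e+19 * 196 * 1.602e-13
P = 5.6990e+08 W

5.6990e+08


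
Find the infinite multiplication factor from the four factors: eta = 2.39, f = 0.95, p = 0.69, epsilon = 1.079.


k_inf = eta * f * p * epsilon
k_inf = 2.39 * 0.95 * 0.69 * 1.079
k_inf = 1.6904

1.6904


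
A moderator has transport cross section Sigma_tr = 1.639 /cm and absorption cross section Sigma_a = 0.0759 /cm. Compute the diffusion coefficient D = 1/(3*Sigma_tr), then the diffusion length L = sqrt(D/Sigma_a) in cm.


D = 1 / (3 * Sigma_tr) = 1 / (3 * 1.639) = 0.2033760 cm
L = sqrt(D / Sigma_a)
L = sqrt(0.2033760 / 0.0759)
L = 1.6369 cm

1.6369


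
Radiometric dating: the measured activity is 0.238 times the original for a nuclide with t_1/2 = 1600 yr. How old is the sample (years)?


lambda = ln(2) / t_half = ln(2) / 1600 = 4.332170e-04 /yr
t = -ln(A/A0) / lambda
t = -ln(0.238) / 4.332170e-04
t = 3313.5 yr

3313.5


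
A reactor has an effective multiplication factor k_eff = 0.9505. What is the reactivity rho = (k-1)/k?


rho = (k_eff - 1) / k_eff
rho = (0.9505 - 1) / 0.9505
rho = -0.052078

-0.052078


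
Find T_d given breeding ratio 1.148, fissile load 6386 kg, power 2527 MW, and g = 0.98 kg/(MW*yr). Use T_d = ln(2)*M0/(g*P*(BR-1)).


Breeding gain G = BR - 1 = 1.148 - 1 = 0.148
Fissile production rate = g * P * G = 0.98 * 2527 * 0.148 = 366.51608 kg/yr
T_d = ln(2) * M0 / (g * P * G)
T_d = ln(2) * 6386 / 366.51608 = 12.077 yr

12.077


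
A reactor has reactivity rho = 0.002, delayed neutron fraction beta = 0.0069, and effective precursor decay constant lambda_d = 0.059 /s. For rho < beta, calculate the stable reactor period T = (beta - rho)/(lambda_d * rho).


T = (beta - rho) / (lambda_d * rho)
T = (0.0069 - 0.002) / (0.059 * 0.002)
T = 41.525 s

41.525


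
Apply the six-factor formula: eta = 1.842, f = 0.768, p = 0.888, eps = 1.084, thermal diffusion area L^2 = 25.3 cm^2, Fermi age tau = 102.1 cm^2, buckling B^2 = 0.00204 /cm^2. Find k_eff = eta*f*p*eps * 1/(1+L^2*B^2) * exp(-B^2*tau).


k_inf = eta*f*p*eps = 1.842*0.768*0.888*1.084 = 1.361737
P_TNL = 1/(1 + L^2*B^2) = 1/(1 + 25.3*0.00204) = 0.9509211
P_FNL = exp(-B^2*tau) = exp(-0.00204*102.1) = 0.8119764
k_eff = k_inf * P_TNL * P_FNL = 1.361737 * 0.9509211 * 0.8119764
k_eff = 1.0514

1.0514


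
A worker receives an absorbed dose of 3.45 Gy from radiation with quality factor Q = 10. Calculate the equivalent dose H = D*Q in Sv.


H = D * Q
H = 3.45 * 10
H = 34.500 Sv

34.500


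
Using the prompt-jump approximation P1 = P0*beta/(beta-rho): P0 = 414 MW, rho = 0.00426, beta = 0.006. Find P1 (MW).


P1/P0 = beta / (beta - rho)
P1/P0 = 0.006 / (0.006 - 0.00426) = 3.448276
P1 = 414 * 3.448276 = 1427.6 MW

1427.6


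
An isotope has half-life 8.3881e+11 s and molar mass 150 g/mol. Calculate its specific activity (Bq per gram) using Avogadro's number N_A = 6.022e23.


lambda = ln(2) / t_half = ln(2) / 8.3881e+11 = 8.263459e-13 /s
SA = lambda * N_A / M
SA = 8.263459e-13 * 6.022e23 / 150
SA = 3.3175e+09 Bq/g

3.3175e+09


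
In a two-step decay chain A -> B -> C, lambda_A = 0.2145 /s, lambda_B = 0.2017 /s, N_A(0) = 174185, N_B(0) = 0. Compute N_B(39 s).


N_B(t) = lambda_A * N_A0 / (lambda_B - lambda_A) * [exp(-lambda_A*t) - exp(-lambda_B*t)]
exp(-0.2145*39) = 2.327606e-04; exp(-0.2017*39) = 3.834505e-04
N_B = 0.2145 * 174185 / (0.2017 - 0.2145) * (2.327606e-04 - 3.834505e-04)
N_B = 439.86

439.86


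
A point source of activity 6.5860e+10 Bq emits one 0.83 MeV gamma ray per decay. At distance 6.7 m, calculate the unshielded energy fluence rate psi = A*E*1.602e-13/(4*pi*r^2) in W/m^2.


psi = A * E * 1.602e-13 / (4*pi*r^2)
psi = 6.5860e+10 * 0.83 * 1.602e-13 / (4*pi*6.7^2)
psi = 1.5524e-05 W/m^2

1.5524e-05


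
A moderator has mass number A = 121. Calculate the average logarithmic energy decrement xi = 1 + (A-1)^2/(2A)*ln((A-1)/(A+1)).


xi = 1 + (A-1)^2/(2A) * ln((A-1)/(A+1))
xi = 1 + (121-1)^2/(2*121) * ln((121-1)/(121 +1))
xi = 0.016438

0.016438


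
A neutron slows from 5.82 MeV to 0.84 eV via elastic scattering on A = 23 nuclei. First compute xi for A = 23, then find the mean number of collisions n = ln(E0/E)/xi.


xi = 1 + (A-1)^2/(2A)*ln((A-1)/(A+1)) = 0.08448899 (for A = 23)
n = ln(E0/E) / xi
n = ln(5.82e6 / 0.84) / 0.08448899
n = ln(6.928571e+06) / 0.08448899 = 186.43

186.43


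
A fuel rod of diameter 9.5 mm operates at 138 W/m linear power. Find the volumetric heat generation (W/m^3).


r = D / 2 / 1000 = 9.5 / 2 / 1000 = 0.00475 m
q''' = q' / (pi * r^2)
q''' = 138 / (pi * 0.00475^2)
q''' = 1.9469e+06 W/m^3

1.9469e+06


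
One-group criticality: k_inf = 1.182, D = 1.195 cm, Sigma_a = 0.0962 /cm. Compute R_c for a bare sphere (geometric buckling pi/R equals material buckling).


L^2 = D / Sigma_a = 1.195 / 0.0962 = 12.42204 cm^2
B_m^2 = (k_inf - 1) / L^2 = (1.182 - 1) / 12.42204 = 0.01465138 /cm^2
For a bare sphere: B_g = pi/R, so R_c = pi / sqrt(B_m^2)
R_c = pi / sqrt(0.01465138) = 25.954 cm

25.954


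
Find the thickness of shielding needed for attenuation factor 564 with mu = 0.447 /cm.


x = ln(factor) / mu
x = ln(564) / 0.447
x = 14.172 cm

14.172


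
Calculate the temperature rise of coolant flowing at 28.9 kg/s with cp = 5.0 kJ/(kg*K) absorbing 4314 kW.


dT = Q / (m_dot * cp)
dT = 4314 / (28.9 * 5.0)
dT = 29.855 C

29.855


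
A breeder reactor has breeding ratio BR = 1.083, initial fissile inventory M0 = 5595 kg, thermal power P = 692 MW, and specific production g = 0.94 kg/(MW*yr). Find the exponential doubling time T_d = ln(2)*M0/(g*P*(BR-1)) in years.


Breeding gain G = BR - 1 = 1.083 - 1 = 0.083
Fissile production rate = g * P * G = 0.94 * 692 * 0.083 = 53.98984 kg/yr
T_d = ln(2) * M0 / (g * P * G)
T_d = ln(2) * 5595 / 53.98984 = 71.831 yr

71.831


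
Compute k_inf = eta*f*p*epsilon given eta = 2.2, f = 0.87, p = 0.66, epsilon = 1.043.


k_inf = eta * f * p * epsilon
k_inf = 2.2 * 0.87 * 0.66 * 1.043
k_inf = 1.3176

1.3176


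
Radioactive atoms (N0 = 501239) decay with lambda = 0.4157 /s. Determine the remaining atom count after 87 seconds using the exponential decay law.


N = N0 * exp(-lambda * t)
N = 501239 * exp(-0.4157 * 87)
N = 9.8490e-11

9.8490e-11


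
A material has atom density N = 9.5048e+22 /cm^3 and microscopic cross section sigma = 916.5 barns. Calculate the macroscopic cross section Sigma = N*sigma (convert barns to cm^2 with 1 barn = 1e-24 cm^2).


Sigma = N * sigma_barns * 1e-24
Sigma = 9.5048e+22 * 916.5 * 1e-24
Sigma = 87.111 /cm

87.111


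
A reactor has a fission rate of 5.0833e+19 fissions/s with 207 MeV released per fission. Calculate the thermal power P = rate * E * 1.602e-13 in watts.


P = fission_rate * E_MeV * 1.602e-13
P = 5.0833e+19 * 207 * 1.602e-13
P = 1.6857e+09 W

1.6857e+09


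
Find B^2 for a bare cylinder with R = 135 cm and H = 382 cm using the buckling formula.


B^2 = (2.405/R)^2 + (pi/H)^2
B^2 = (2.405/135)^2 + (pi/382)^2
B^2 = 3.8500e-04 /cm^2

3.8500e-04


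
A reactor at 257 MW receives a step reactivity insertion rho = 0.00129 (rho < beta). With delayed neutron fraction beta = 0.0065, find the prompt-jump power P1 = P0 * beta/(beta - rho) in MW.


P1/P0 = beta / (beta - rho)
P1/P0 = 0.0065 / (0.0065 - 0.00129) = 1.247601
P1 = 257 * 1.247601 = 320.63 MW

320.63


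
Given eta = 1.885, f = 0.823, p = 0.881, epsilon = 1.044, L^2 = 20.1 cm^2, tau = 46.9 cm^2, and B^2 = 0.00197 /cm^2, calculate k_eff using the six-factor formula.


k_inf = eta*f*p*eps = 1.885*0.823*0.881*1.044 = 1.426880
P_TNL = 1/(1 + L^2*B^2) = 1/(1 + 20.1*0.00197) = 0.9619112
P_FNL = exp(-B^2*tau) = exp(-0.00197*46.9) = 0.9117468
k_eff = k_inf * P_TNL * P_FNL = 1.426880 * 0.9619112 * 0.9117468
k_eff = 1.2514

1.2514


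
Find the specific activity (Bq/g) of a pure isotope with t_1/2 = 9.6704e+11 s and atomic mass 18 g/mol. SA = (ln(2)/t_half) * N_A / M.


lambda = ln(2) / t_half = ln(2) / 9.6704e+11 = 7.167720e-13 /s
SA = lambda * N_A / M
SA = 7.167720e-13 * 6.022e23 / 18
SA = 2.3980e+10 Bq/g

2.3980e+10


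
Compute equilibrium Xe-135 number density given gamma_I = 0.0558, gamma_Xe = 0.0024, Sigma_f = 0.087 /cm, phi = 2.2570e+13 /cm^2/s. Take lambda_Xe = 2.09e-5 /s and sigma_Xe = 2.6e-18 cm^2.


Xe_eq = (gamma_I + gamma_Xe) * Sigma_f * phi / (lambda_Xe + sigma_Xe * phi)
Numerator = (0.0558 + 0.0024) * 0.087 * 2.2570e+13 = 1.142809e+11
Denominator = 2.09e-5 + 2.6e-18 * 2.2570e+13 = 7.958200e-05
Xe_eq = 1.142809e+11 / 7.958200e-05 = 1.4360e+15 /cm^3

1.4360e+15


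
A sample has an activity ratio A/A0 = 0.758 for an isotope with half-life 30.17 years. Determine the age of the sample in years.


lambda = ln(2) / t_half = ln(2) / 30.17 = 0.02297472 /yr
t = -ln(A/A0) / lambda
t = -ln(0.758) / 0.02297472
t = 12.060 yr

12.060


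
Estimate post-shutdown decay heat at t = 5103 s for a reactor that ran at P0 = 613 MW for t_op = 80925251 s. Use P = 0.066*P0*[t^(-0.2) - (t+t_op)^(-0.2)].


P/P0 = 0.066 * [t^(-0.2) - (t + t_op)^(-0.2)]
P/P0 = 0.066 * [5103^(-0.2) - (5103 + 80925251)^(-0.2)]
P/P0 = 0.066 * [0.1813155 - 0.02620461] = 0.01023732
P = 613 * 0.01023732 = 6.2755 MW

6.2755


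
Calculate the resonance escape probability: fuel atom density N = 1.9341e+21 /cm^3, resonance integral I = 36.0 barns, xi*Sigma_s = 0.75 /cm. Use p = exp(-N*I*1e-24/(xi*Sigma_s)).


p = exp(-N * I * 1e-24 / (xi*Sigma_s))
p = exp(-1.9341e+21 * 36.0 * 1e-24 / 0.75)
p = 0.91134

0.91134


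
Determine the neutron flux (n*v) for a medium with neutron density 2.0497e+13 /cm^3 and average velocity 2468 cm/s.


phi = n * v
phi = 2.0497e+13 * 2468
phi = 5.0587e+16 /cm^2/s

5.0587e+16


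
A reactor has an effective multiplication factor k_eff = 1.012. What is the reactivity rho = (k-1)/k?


rho = (k_eff - 1) / k_eff
rho = (1.012 - 1) / 1.012
rho = 0.011858

0.011858


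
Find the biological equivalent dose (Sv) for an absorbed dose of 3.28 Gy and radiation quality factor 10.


H = D * Q
H = 3.28 * 10
H = 32.800 Sv

32.800


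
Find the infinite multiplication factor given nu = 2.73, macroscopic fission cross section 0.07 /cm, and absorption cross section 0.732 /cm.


k_inf = nu * Sigma_f / Sigma_a
k_inf = 2.73 * 0.07 / 0.732
k_inf = 0.26107

0.26107


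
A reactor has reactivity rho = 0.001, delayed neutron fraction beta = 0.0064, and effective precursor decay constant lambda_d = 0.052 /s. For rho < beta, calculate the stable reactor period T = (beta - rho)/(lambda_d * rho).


T = (beta - rho) / (lambda_d * rho)
T = (0.0064 - 0.001) / (0.052 * 0.001)
T = 103.85 s

103.85


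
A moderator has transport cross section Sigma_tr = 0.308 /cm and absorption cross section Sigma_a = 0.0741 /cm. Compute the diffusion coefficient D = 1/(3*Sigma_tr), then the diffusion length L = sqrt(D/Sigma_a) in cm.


D = 1 / (3 * Sigma_tr) = 1 / (3 * 0.308) = 1.082251 cm
L = sqrt(D / Sigma_a)
L = sqrt(1.082251 / 0.0741)
L = 3.8217 cm

3.8217


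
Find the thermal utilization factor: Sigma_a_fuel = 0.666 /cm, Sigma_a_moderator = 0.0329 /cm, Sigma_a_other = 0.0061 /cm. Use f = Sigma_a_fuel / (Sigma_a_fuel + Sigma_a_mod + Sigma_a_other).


f = Sigma_a_fuel / (Sigma_a_fuel + Sigma_a_mod + Sigma_a_other)
f = 0.666 / (0.666 + 0.0329 + 0.0061)
f = 0.94468

0.94468


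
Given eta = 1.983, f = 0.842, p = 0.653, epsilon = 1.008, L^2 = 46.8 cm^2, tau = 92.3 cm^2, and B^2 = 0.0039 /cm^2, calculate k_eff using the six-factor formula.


k_inf = eta*f*p*eps = 1.983*0.842*0.653*1.008 = 1.099027
P_TNL = 1/(1 + L^2*B^2) = 1/(1 + 46.8*0.0039) = 0.8456517
P_FNL = exp(-B^2*tau) = exp(-0.0039*92.3) = 0.6976973
k_eff = k_inf * P_TNL * P_FNL = 1.099027 * 0.8456517 * 0.6976973
k_eff = 0.64844

0.64844


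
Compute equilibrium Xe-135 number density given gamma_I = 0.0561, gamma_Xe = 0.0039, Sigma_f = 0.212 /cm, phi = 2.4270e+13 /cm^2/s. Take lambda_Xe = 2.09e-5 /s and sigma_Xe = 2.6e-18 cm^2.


Xe_eq = (gamma_I + gamma_Xe) * Sigma_f * phi / (lambda_Xe + sigma_Xe * phi)
Numerator = (0.0561 + 0.0039) * 0.212 * 2.4270e+13 = 3.087144e+11
Denominator = 2.09e-5 + 2.6e-18 * 2.4270e+13 = 8.400200e-05
Xe_eq = 3.087144e+11 / 8.400200e-05 = 3.6751e+15 /cm^3

3.6751e+15


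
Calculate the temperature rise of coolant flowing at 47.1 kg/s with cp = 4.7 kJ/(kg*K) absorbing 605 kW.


dT = Q / (m_dot * cp)
dT = 605 / (47.1 * 4.7)
dT = 2.7330 C

2.7330


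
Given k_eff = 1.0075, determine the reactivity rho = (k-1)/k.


rho = (k_eff - 1) / k_eff
rho = (1.0075 - 1) / 1.0075
rho = 0.0074442

0.0074442


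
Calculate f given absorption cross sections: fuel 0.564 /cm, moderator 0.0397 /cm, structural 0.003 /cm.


f = Sigma_a_fuel / (Sigma_a_fuel + Sigma_a_mod + Sigma_a_other)
f = 0.564 / (0.564 + 0.0397 + 0.003)
f = 0.92962

0.92962


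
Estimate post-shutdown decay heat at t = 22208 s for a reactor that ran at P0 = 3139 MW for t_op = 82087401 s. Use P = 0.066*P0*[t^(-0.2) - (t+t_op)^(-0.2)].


P/P0 = 0.066 * [t^(-0.2) - (t + t_op)^(-0.2)]
P/P0 = 0.066 * [22208^(-0.2) - (22208 + 82087401)^(-0.2)]
P/P0 = 0.066 * [0.1351133 - 0.02612890] = 0.007192970
P = 3139 * 0.007192970 = 22.579 MW

22.579


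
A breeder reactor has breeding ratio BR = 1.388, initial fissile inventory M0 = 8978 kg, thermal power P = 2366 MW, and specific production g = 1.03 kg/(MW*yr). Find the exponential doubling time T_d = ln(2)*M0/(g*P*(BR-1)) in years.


Breeding gain G = BR - 1 = 1.388 - 1 = 0.388
Fissile production rate = g * P * G = 1.03 * 2366 * 0.388 = 945.54824 kg/yr
T_d = ln(2) * M0 / (g * P * G)
T_d = ln(2) * 8978 / 945.54824 = 6.5814 yr

6.5814


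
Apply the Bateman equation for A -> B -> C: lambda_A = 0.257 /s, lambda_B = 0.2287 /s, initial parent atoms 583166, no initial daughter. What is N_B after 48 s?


N_B(t) = lambda_A * N_A0 / (lambda_B - lambda_A) * [exp(-lambda_A*t) - exp(-lambda_B*t)]
exp(-0.257*48) = 4.390796e-06; exp(-0.2287*48) = 1.708004e-05
N_B = 0.257 * 583166 / (0.2287 - 0.257) * (4.390796e-06 - 1.708004e-05)
N_B = 67.201

67.201


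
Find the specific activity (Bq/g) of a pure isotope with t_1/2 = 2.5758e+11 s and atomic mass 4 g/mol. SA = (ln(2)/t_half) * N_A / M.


lambda = ln(2) / t_half = ln(2) / 2.5758e+11 = 2.690998e-12 /s
SA = lambda * N_A / M
SA = 2.690998e-12 * 6.022e23 / 4
SA = 4.0513e+11 Bq/g

4.0513e+11


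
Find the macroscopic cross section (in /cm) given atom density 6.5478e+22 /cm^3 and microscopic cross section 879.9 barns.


Sigma = N * sigma_barns * 1e-24
Sigma = 6.5478e+22 * 879.9 * 1e-24
Sigma = 57.614 /cm

57.614


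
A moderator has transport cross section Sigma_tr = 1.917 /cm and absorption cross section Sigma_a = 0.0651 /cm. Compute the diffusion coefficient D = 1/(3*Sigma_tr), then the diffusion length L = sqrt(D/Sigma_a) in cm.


D = 1 / (3 * Sigma_tr) = 1 / (3 * 1.917) = 0.1738828 cm
L = sqrt(D / Sigma_a)
L = sqrt(0.1738828 / 0.0651)
L = 1.6343 cm

1.6343


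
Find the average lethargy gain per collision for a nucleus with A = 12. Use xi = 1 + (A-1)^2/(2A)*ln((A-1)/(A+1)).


xi = 1 + (A-1)^2/(2A) * ln((A-1)/(A+1))
xi = 1 + (12-1)^2/(2*12) * ln((12-1)/(12 +1))
xi = 0.15777

0.15777


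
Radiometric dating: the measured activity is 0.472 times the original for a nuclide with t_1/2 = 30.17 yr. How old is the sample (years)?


lambda = ln(2) / t_half = ln(2) / 30.17 = 0.02297472 /yr
t = -ln(A/A0) / lambda
t = -ln(0.472) / 0.02297472
t = 32.678 yr

32.678


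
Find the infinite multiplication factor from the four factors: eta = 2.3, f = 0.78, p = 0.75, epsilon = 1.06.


k_inf = eta * f * p * epsilon
k_inf = 2.3 * 0.78 * 0.75 * 1.06
k_inf = 1.4262

1.4262


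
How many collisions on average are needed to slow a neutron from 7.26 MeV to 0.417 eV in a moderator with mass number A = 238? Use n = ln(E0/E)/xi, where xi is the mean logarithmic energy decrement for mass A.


xi = 1 + (A-1)^2/(2A)*ln((A-1)/(A+1)) = 0.008379872 (for A = 238)
n = ln(E0/E) / xi
n = ln(7.26e6 / 0.417) / 0.008379872
n = ln(1.741007e+07) / 0.008379872 = 1989.6

1989.6


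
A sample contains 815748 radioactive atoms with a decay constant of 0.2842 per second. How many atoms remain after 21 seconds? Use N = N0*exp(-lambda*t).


N = N0 * exp(-lambda * t)
N = 815748 * exp(-0.2842 * 21)
N = 2087.4

2087.4


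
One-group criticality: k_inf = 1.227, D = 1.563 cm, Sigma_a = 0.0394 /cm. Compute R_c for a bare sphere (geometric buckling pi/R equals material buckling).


L^2 = D / Sigma_a = 1.563 / 0.0394 = 39.67005 cm^2
B_m^2 = (k_inf - 1) / L^2 = (1.227 - 1) / 39.67005 = 0.005722201 /cm^2
For a bare sphere: B_g = pi/R, so R_c = pi / sqrt(B_m^2)
R_c = pi / sqrt(0.005722201) = 41.531 cm

41.531


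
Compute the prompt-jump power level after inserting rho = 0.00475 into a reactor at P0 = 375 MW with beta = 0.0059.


P1/P0 = beta / (beta - rho)
P1/P0 = 0.0059 / (0.0059 - 0.00475) = 5.130435
P1 = 375 * 5.130435 = 1923.9 MW

1923.9


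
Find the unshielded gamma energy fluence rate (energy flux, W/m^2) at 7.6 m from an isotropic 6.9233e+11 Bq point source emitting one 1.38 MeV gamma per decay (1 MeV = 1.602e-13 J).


psi = A * E * 1.602e-13 / (4*pi*r^2)
psi = 6.9233e+11 * 1.38 * 1.602e-13 / (4*pi*7.6^2)
psi = 2.1087e-04 W/m^2

2.1087e-04


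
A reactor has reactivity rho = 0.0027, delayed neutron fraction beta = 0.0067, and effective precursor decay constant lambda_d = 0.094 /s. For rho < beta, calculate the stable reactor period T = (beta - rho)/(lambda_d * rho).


T = (beta - rho) / (lambda_d * rho)
T = (0.0067 - 0.0027) / (0.094 * 0.0027)
T = 15.760 s

15.760


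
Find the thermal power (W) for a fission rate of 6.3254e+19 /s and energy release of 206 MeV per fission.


P = fission_rate * E_MeV * 1.602e-13
P = 6.3254e+19 * 206 * 1.602e-13
P = 2.0875e+09 W

2.0875e+09


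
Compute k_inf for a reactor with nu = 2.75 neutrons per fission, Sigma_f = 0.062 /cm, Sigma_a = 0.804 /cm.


k_inf = nu * Sigma_f / Sigma_a
k_inf = 2.75 * 0.062 / 0.804
k_inf = 0.21206

0.21206


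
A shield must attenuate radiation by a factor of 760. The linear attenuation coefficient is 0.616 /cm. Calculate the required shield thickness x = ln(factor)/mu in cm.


x = ln(factor) / mu
x = ln(760) / 0.616
x = 10.768 cm

10.768
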